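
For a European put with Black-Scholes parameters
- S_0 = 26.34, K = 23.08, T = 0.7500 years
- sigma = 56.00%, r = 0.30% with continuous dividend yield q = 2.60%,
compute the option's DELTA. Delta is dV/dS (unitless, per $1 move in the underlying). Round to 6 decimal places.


d1 = 0.4793497101; d2 = -0.0056245161
phi(d1) = 0.3556434463; exp(-qT) = 0.9806888952; exp(-rT) = 0.9977525294
N(-d1) = 0.3158449318
Delta = -exp(-qT) * N(-d1) = -0.9806888952 * 0.3158449318 = -0.309746

Answer: Delta = -0.309746


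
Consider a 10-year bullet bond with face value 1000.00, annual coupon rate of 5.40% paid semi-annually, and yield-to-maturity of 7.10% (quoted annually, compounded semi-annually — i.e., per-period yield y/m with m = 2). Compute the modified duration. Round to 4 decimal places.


Answer: Modified duration = 7.4241

Derivation:
Coupon per period c = face * coupon_rate / m = 27.000000
Periods per year m = 2; per-period yield y/m = 0.035500
Number of cashflows N = 20
Cashflows (t years, CF_t, discount factor 1/(1+y/m)^(m*t), PV):
  t = 0.5000: CF_t = 27.000000, DF = 0.965717, PV = 26.074360
  t = 1.0000: CF_t = 27.000000, DF = 0.932609, PV = 25.180454
  t = 1.5000: CF_t = 27.000000, DF = 0.900637, PV = 24.317194
  t = 2.0000: CF_t = 27.000000, DF = 0.869760, PV = 23.483528
  t = 2.5000: CF_t = 27.000000, DF = 0.839942, PV = 22.678444
  t = 3.0000: CF_t = 27.000000, DF = 0.811147, PV = 21.900960
  t = 3.5000: CF_t = 27.000000, DF = 0.783338, PV = 21.150130
  t = 4.0000: CF_t = 27.000000, DF = 0.756483, PV = 20.425041
  t = 4.5000: CF_t = 27.000000, DF = 0.730549, PV = 19.724810
  t = 5.0000: CF_t = 27.000000, DF = 0.705503, PV = 19.048586
  t = 5.5000: CF_t = 27.000000, DF = 0.681316, PV = 18.395544
  t = 6.0000: CF_t = 27.000000, DF = 0.657959, PV = 17.764890
  t = 6.5000: CF_t = 27.000000, DF = 0.635402, PV = 17.155857
  t = 7.0000: CF_t = 27.000000, DF = 0.613619, PV = 16.567704
  t = 7.5000: CF_t = 27.000000, DF = 0.592582, PV = 15.999714
  t = 8.0000: CF_t = 27.000000, DF = 0.572267, PV = 15.451196
  t = 8.5000: CF_t = 27.000000, DF = 0.552648, PV = 14.921484
  t = 9.0000: CF_t = 27.000000, DF = 0.533701, PV = 14.409931
  t = 9.5000: CF_t = 27.000000, DF = 0.515404, PV = 13.915916
  t = 10.0000: CF_t = 1027.000000, DF = 0.497735, PV = 511.173556
Price P = sum_t PV_t = 879.739299
First compute Macaulay numerator sum_t t * PV_t:
  t * PV_t at t = 0.5000: 13.037180
  t * PV_t at t = 1.0000: 25.180454
  t * PV_t at t = 1.5000: 36.475791
  t * PV_t at t = 2.0000: 46.967057
  t * PV_t at t = 2.5000: 56.696109
  t * PV_t at t = 3.0000: 65.702879
  t * PV_t at t = 3.5000: 74.025455
  t * PV_t at t = 4.0000: 81.700164
  t * PV_t at t = 4.5000: 88.761646
  t * PV_t at t = 5.0000: 95.242928
  t * PV_t at t = 5.5000: 101.175490
  t * PV_t at t = 6.0000: 106.589341
  t * PV_t at t = 6.5000: 111.513072
  t * PV_t at t = 7.0000: 115.973926
  t * PV_t at t = 7.5000: 119.997854
  t * PV_t at t = 8.0000: 123.609571
  t * PV_t at t = 8.5000: 126.832612
  t * PV_t at t = 9.0000: 129.689380
  t * PV_t at t = 9.5000: 132.201203
  t * PV_t at t = 10.0000: 5111.735562
Macaulay duration D = 6763.107674 / 879.739299 = 7.687627
Modified duration = D / (1 + y/m) = 7.687627 / (1 + 0.035500) = 7.424073


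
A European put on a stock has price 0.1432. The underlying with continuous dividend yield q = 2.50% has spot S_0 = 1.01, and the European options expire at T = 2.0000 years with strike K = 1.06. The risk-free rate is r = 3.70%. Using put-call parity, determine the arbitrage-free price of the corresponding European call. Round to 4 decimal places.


Answer: Call price = 0.1195

Derivation:
Put-call parity: C - P = S_0 * exp(-qT) - K * exp(-rT).
S_0 * exp(-qT) = 1.0100 * 0.95122942 = 0.96074172
K * exp(-rT) = 1.0600 * 0.92867169 = 0.98439200
C = P + S*exp(-qT) - K*exp(-rT)
C = 0.1432 + 0.96074172 - 0.98439200 = 0.1195


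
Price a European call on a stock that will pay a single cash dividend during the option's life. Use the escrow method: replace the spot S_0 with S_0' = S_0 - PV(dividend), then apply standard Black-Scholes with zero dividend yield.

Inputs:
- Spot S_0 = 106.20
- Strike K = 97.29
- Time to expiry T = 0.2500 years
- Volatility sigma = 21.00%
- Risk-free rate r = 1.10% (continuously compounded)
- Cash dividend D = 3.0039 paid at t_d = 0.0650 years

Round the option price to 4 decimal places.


PV(D) = D * exp(-r * t_d) = 3.0039 * 0.99928526 = 3.00175298
S_0' = S_0 - PV(D) = 106.2000 - 3.00175298 = 103.19824702
d1 = (ln(S_0'/K) + (r + sigma^2/2)*T) / (sigma*sqrt(T)) = 0.64017293
d2 = d1 - sigma*sqrt(T) = 0.53517293
exp(-rT) = 0.99725378
N(d1) = 0.73896991; N(d2) = 0.70373486
C = S_0' * N(d1) - K * exp(-rT) * N(d2) = 103.19824702 * 0.73896991 - 97.2900 * 0.99725378 * 0.70373486 = 7.9821

Answer: Price = 7.9821


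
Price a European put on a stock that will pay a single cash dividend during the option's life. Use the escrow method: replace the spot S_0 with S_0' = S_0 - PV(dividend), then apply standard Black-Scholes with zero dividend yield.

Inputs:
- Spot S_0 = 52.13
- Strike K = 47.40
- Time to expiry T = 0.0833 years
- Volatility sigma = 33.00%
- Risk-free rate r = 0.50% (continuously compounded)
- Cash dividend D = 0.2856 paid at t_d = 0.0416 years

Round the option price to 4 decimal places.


Answer: Price = 0.4356

Derivation:
PV(D) = D * exp(-r * t_d) = 0.2856 * 0.99979202 = 0.28554060
S_0' = S_0 - PV(D) = 52.1300 - 0.28554060 = 51.84445940
d1 = (ln(S_0'/K) + (r + sigma^2/2)*T) / (sigma*sqrt(T)) = 0.99301043
d2 = d1 - sigma*sqrt(T) = 0.89776669
exp(-rT) = 0.99958359
N(-d1) = 0.16035244; N(-d2) = 0.18465497
P = K * exp(-rT) * N(-d2) - S_0' * N(-d1) = 47.4000 * 0.99958359 * 0.18465497 - 51.84445940 * 0.16035244 = 0.4356


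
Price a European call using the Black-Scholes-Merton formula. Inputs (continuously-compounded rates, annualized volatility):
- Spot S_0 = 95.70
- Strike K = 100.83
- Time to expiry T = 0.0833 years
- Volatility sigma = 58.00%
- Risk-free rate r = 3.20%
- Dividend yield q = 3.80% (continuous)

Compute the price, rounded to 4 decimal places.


d1 = (ln(S/K) + (r - q + 0.5*sigma^2) * T) / (sigma * sqrt(T)) = -0.23122350
d2 = d1 - sigma * sqrt(T) = -0.39862159
exp(-rT) = 0.99733795; exp(-qT) = 0.99683960
C = S_0 * exp(-qT) * N(d1) - K * exp(-rT) * N(d2)
N(d1) = 0.40857059; N(d2) = 0.34508603
C = 95.7000 * 0.99683960 * 0.40857059 - 100.8300 * 0.99733795 * 0.34508603 = 4.2742

Answer: Price = 4.2742


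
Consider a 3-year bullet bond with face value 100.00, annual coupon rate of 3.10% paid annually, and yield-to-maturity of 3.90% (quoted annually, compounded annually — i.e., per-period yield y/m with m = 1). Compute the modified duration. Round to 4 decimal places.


Coupon per period c = face * coupon_rate / m = 3.100000
Periods per year m = 1; per-period yield y/m = 0.039000
Number of cashflows N = 3
Cashflows (t years, CF_t, discount factor 1/(1+y/m)^(m*t), PV):
  t = 1.0000: CF_t = 3.100000, DF = 0.962464, PV = 2.983638
  t = 2.0000: CF_t = 3.100000, DF = 0.926337, PV = 2.871644
  t = 3.0000: CF_t = 103.100000, DF = 0.891566, PV = 91.920425
Price P = sum_t PV_t = 97.775707
First compute Macaulay numerator sum_t t * PV_t:
  t * PV_t at t = 1.0000: 2.983638
  t * PV_t at t = 2.0000: 5.743288
  t * PV_t at t = 3.0000: 275.761274
Macaulay duration D = 284.488200 / 97.775707 = 2.909600
Modified duration = D / (1 + y/m) = 2.909600 / (1 + 0.039000) = 2.800385

Answer: Modified duration = 2.8004


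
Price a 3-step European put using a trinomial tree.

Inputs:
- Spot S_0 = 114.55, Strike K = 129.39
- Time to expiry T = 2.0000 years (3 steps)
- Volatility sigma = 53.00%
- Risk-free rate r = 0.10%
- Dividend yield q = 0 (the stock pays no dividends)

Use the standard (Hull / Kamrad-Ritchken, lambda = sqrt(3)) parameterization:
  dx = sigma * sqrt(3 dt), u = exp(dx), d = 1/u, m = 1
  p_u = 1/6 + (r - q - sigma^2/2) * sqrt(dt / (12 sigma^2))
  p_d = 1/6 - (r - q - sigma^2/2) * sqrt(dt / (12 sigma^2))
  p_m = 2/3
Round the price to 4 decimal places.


dt = T/N = 0.666667; dx = sigma*sqrt(3*dt) = 0.749533
u = exp(dx) = 2.116012; d = 1/u = 0.472587
p_u = 0.104650, p_m = 0.666667, p_d = 0.228683
Discount per step: exp(-r*dt) = 0.999334
Stock lattice S(k, j) with j the centered position index:
  k=0: S(0,+0) = 114.5500
  k=1: S(1,-1) = 54.1349; S(1,+0) = 114.5500; S(1,+1) = 242.3892
  k=2: S(2,-2) = 25.5834; S(2,-1) = 54.1349; S(2,+0) = 114.5500; S(2,+1) = 242.3892; S(2,+2) = 512.8984
  k=3: S(3,-3) = 12.0904; S(3,-2) = 25.5834; S(3,-1) = 54.1349; S(3,+0) = 114.5500; S(3,+1) = 242.3892; S(3,+2) = 512.8984; S(3,+3) = 1085.2992
Terminal payoffs V(N, j) = max(K - S_T, 0):
  V(3,-3) = 117.299599; V(3,-2) = 103.806566; V(3,-1) = 75.255146; V(3,+0) = 14.840000; V(3,+1) = 0.000000; V(3,+2) = 0.000000; V(3,+3) = 0.000000
Backward induction: V(k, j) = exp(-r*dt) * [p_u * V(k+1, j+1) + p_m * V(k+1, j) + p_d * V(k+1, j-1)]
  V(2,-2) = exp(-r*dt) * [p_u*75.255146 + p_m*103.806566 + p_d*117.299599] = 103.835033
  V(2,-1) = exp(-r*dt) * [p_u*14.840000 + p_m*75.255146 + p_d*103.806566] = 75.411618
  V(2,+0) = exp(-r*dt) * [p_u*0.000000 + p_m*14.840000 + p_d*75.255146] = 27.084847
  V(2,+1) = exp(-r*dt) * [p_u*0.000000 + p_m*0.000000 + p_d*14.840000] = 3.391395
  V(2,+2) = exp(-r*dt) * [p_u*0.000000 + p_m*0.000000 + p_d*0.000000] = 0.000000
  V(1,-1) = exp(-r*dt) * [p_u*27.084847 + p_m*75.411618 + p_d*103.835033] = 76.802942
  V(1,+0) = exp(-r*dt) * [p_u*3.391395 + p_m*27.084847 + p_d*75.411618] = 35.633070
  V(1,+1) = exp(-r*dt) * [p_u*0.000000 + p_m*3.391395 + p_d*27.084847] = 8.449140
  V(0,+0) = exp(-r*dt) * [p_u*8.449140 + p_m*35.633070 + p_d*76.802942] = 42.174990

Answer: Price = V(0,0) = 42.1750


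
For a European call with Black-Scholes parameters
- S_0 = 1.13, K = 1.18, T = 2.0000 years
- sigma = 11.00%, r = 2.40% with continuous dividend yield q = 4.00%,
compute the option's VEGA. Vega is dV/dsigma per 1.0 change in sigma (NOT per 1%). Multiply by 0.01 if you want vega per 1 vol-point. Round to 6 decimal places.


Answer: Vega = 0.541905

Derivation:
d1 = -0.4062444536; d2 = -0.5618079455
phi(d1) = 0.3673442678; exp(-qT) = 0.9231163464; exp(-rT) = 0.9531337871
Vega = S * exp(-qT) * phi(d1) * sqrt(T) = 1.1300 * 0.9231163464 * 0.3673442678 * 1.4142135624 = 0.541905


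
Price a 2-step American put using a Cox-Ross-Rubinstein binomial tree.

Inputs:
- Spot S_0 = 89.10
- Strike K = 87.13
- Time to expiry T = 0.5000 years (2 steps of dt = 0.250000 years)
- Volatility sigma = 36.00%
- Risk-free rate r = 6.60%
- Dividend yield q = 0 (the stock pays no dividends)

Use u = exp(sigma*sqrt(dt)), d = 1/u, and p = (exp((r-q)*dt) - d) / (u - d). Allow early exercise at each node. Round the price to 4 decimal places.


Answer: Price = V(0,0) = 6.2362

Derivation:
dt = T/N = 0.250000
u = exp(sigma*sqrt(dt)) = 1.197217; d = 1/u = 0.835270
p = (exp((r-q)*dt) - d) / (u - d) = 0.501086
Discount per step: exp(-r*dt) = 0.983635
Stock lattice S(k, i) with i counting down-moves:
  k=0: S(0,0) = 89.1000
  k=1: S(1,0) = 106.6721; S(1,1) = 74.4226
  k=2: S(2,0) = 127.7097; S(2,1) = 89.1000; S(2,2) = 62.1630
Terminal payoffs V(N, i) = max(K - S_T, 0):
  V(2,0) = 0.000000; V(2,1) = 0.000000; V(2,2) = 24.967039
Backward induction: V(k, i) = exp(-r*dt) * [p * V(k+1, i) + (1-p) * V(k+1, i+1)]; then take max(V_cont, immediate exercise) for American.
  V(1,0) = exp(-r*dt) * [p*0.000000 + (1-p)*0.000000] = 0.000000; exercise = 0.000000; V(1,0) = max -> 0.000000
  V(1,1) = exp(-r*dt) * [p*0.000000 + (1-p)*24.967039] = 12.252560; exercise = 12.707424; V(1,1) = max -> 12.707424
  V(0,0) = exp(-r*dt) * [p*0.000000 + (1-p)*12.707424] = 6.236161; exercise = 0.000000; V(0,0) = max -> 6.236161


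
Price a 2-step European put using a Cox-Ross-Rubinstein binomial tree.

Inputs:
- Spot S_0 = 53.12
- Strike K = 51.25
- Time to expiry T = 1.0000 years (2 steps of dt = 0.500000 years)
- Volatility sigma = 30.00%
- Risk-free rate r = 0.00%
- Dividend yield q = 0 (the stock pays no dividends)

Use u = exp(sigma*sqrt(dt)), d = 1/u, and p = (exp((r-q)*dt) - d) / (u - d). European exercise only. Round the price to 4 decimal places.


Answer: Price = V(0,0) = 5.0417

Derivation:
dt = T/N = 0.500000
u = exp(sigma*sqrt(dt)) = 1.236311; d = 1/u = 0.808858
p = (exp((r-q)*dt) - d) / (u - d) = 0.447165
Discount per step: exp(-r*dt) = 1.000000
Stock lattice S(k, i) with i counting down-moves:
  k=0: S(0,0) = 53.1200
  k=1: S(1,0) = 65.6728; S(1,1) = 42.9665
  k=2: S(2,0) = 81.1921; S(2,1) = 53.1200; S(2,2) = 34.7538
Terminal payoffs V(N, i) = max(K - S_T, 0):
  V(2,0) = 0.000000; V(2,1) = 0.000000; V(2,2) = 16.496182
Backward induction: V(k, i) = exp(-r*dt) * [p * V(k+1, i) + (1-p) * V(k+1, i+1)].
  V(1,0) = exp(-r*dt) * [p*0.000000 + (1-p)*0.000000] = 0.000000
  V(1,1) = exp(-r*dt) * [p*0.000000 + (1-p)*16.496182] = 9.119667
  V(0,0) = exp(-r*dt) * [p*0.000000 + (1-p)*9.119667] = 5.041671


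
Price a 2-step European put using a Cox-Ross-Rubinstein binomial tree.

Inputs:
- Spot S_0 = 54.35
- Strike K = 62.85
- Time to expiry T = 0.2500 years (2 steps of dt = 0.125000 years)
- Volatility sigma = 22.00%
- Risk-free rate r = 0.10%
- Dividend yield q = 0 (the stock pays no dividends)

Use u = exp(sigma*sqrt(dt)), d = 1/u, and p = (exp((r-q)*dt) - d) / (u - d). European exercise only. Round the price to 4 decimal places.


dt = T/N = 0.125000
u = exp(sigma*sqrt(dt)) = 1.080887; d = 1/u = 0.925166
p = (exp((r-q)*dt) - d) / (u - d) = 0.481367
Discount per step: exp(-r*dt) = 0.999875
Stock lattice S(k, i) with i counting down-moves:
  k=0: S(0,0) = 54.3500
  k=1: S(1,0) = 58.7462; S(1,1) = 50.2828
  k=2: S(2,0) = 63.4980; S(2,1) = 54.3500; S(2,2) = 46.5199
Terminal payoffs V(N, i) = max(K - S_T, 0):
  V(2,0) = 0.000000; V(2,1) = 8.500000; V(2,2) = 16.330056
Backward induction: V(k, i) = exp(-r*dt) * [p * V(k+1, i) + (1-p) * V(k+1, i+1)].
  V(1,0) = exp(-r*dt) * [p*0.000000 + (1-p)*8.500000] = 4.407828
  V(1,1) = exp(-r*dt) * [p*8.500000 + (1-p)*16.330056] = 12.559354
  V(0,0) = exp(-r*dt) * [p*4.407828 + (1-p)*12.559354] = 8.634398

Answer: Price = V(0,0) = 8.6344


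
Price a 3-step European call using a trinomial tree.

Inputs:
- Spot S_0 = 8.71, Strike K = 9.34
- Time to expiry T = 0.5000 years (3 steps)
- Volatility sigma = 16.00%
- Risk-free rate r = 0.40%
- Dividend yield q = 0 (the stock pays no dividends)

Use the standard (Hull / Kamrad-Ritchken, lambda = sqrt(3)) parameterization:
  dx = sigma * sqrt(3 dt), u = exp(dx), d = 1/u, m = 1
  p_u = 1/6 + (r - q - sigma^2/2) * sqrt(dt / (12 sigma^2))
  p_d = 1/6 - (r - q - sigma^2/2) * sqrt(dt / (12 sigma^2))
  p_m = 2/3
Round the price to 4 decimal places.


dt = T/N = 0.166667; dx = sigma*sqrt(3*dt) = 0.113137
u = exp(dx) = 1.119785; d = 1/u = 0.893028
p_u = 0.160185, p_m = 0.666667, p_d = 0.173148
Discount per step: exp(-r*dt) = 0.999334
Stock lattice S(k, j) with j the centered position index:
  k=0: S(0,+0) = 8.7100
  k=1: S(1,-1) = 7.7783; S(1,+0) = 8.7100; S(1,+1) = 9.7533
  k=2: S(2,-2) = 6.9462; S(2,-1) = 7.7783; S(2,+0) = 8.7100; S(2,+1) = 9.7533; S(2,+2) = 10.9216
  k=3: S(3,-3) = 6.2032; S(3,-2) = 6.9462; S(3,-1) = 7.7783; S(3,+0) = 8.7100; S(3,+1) = 9.7533; S(3,+2) = 10.9216; S(3,+3) = 12.2299
Terminal payoffs V(N, j) = max(S_T - K, 0):
  V(3,-3) = 0.000000; V(3,-2) = 0.000000; V(3,-1) = 0.000000; V(3,+0) = 0.000000; V(3,+1) = 0.413331; V(3,+2) = 1.581638; V(3,+3) = 2.889891
Backward induction: V(k, j) = exp(-r*dt) * [p_u * V(k+1, j+1) + p_m * V(k+1, j) + p_d * V(k+1, j-1)]
  V(2,-2) = exp(-r*dt) * [p_u*0.000000 + p_m*0.000000 + p_d*0.000000] = 0.000000
  V(2,-1) = exp(-r*dt) * [p_u*0.000000 + p_m*0.000000 + p_d*0.000000] = 0.000000
  V(2,+0) = exp(-r*dt) * [p_u*0.413331 + p_m*0.000000 + p_d*0.000000] = 0.066165
  V(2,+1) = exp(-r*dt) * [p_u*1.581638 + p_m*0.413331 + p_d*0.000000] = 0.528556
  V(2,+2) = exp(-r*dt) * [p_u*2.889891 + p_m*1.581638 + p_d*0.413331] = 1.587851
  V(1,-1) = exp(-r*dt) * [p_u*0.066165 + p_m*0.000000 + p_d*0.000000] = 0.010592
  V(1,+0) = exp(-r*dt) * [p_u*0.528556 + p_m*0.066165 + p_d*0.000000] = 0.128691
  V(1,+1) = exp(-r*dt) * [p_u*1.587851 + p_m*0.528556 + p_d*0.066165] = 0.617765
  V(0,+0) = exp(-r*dt) * [p_u*0.617765 + p_m*0.128691 + p_d*0.010592] = 0.186460

Answer: Price = V(0,0) = 0.1865


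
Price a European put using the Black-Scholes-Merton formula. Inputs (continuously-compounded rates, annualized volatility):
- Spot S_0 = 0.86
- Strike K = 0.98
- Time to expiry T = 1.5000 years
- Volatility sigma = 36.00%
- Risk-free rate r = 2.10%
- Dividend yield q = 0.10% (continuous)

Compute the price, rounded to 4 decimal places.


Answer: Price = 0.2072

Derivation:
d1 = (ln(S/K) + (r - q + 0.5*sigma^2) * T) / (sigma * sqrt(T)) = -0.00775713
d2 = d1 - sigma * sqrt(T) = -0.44866528
exp(-rT) = 0.96899096; exp(-qT) = 0.99850112
P = K * exp(-rT) * N(-d2) - S_0 * exp(-qT) * N(-d1)
N(-d1) = 0.50309462; N(-d2) = 0.67316343
P = 0.9800 * 0.96899096 * 0.67316343 - 0.8600 * 0.99850112 * 0.50309462 = 0.2072


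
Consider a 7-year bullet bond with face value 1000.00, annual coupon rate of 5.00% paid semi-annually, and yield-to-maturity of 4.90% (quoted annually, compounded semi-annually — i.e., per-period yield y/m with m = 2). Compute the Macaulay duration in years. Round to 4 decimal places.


Coupon per period c = face * coupon_rate / m = 25.000000
Periods per year m = 2; per-period yield y/m = 0.024500
Number of cashflows N = 14
Cashflows (t years, CF_t, discount factor 1/(1+y/m)^(m*t), PV):
  t = 0.5000: CF_t = 25.000000, DF = 0.976086, PV = 24.402147
  t = 1.0000: CF_t = 25.000000, DF = 0.952744, PV = 23.818592
  t = 1.5000: CF_t = 25.000000, DF = 0.929960, PV = 23.248992
  t = 2.0000: CF_t = 25.000000, DF = 0.907721, PV = 22.693013
  t = 2.5000: CF_t = 25.000000, DF = 0.886013, PV = 22.150330
  t = 3.0000: CF_t = 25.000000, DF = 0.864825, PV = 21.620624
  t = 3.5000: CF_t = 25.000000, DF = 0.844143, PV = 21.103587
  t = 4.0000: CF_t = 25.000000, DF = 0.823957, PV = 20.598913
  t = 4.5000: CF_t = 25.000000, DF = 0.804252, PV = 20.106309
  t = 5.0000: CF_t = 25.000000, DF = 0.785019, PV = 19.625484
  t = 5.5000: CF_t = 25.000000, DF = 0.766246, PV = 19.156158
  t = 6.0000: CF_t = 25.000000, DF = 0.747922, PV = 18.698056
  t = 6.5000: CF_t = 25.000000, DF = 0.730036, PV = 18.250909
  t = 7.0000: CF_t = 1025.000000, DF = 0.712578, PV = 730.392638
Price P = sum_t PV_t = 1005.865751
Macaulay numerator sum_t t * PV_t:
  t * PV_t at t = 0.5000: 12.201074
  t * PV_t at t = 1.0000: 23.818592
  t * PV_t at t = 1.5000: 34.873487
  t * PV_t at t = 2.0000: 45.386026
  t * PV_t at t = 2.5000: 55.375824
  t * PV_t at t = 3.0000: 64.861873
  t * PV_t at t = 3.5000: 73.862553
  t * PV_t at t = 4.0000: 82.395653
  t * PV_t at t = 4.5000: 90.478389
  t * PV_t at t = 5.0000: 98.127421
  t * PV_t at t = 5.5000: 105.358871
  t * PV_t at t = 6.0000: 112.188336
  t * PV_t at t = 6.5000: 118.630907
  t * PV_t at t = 7.0000: 5112.748466
Macaulay duration D = (sum_t t * PV_t) / P = 6030.307471 / 1005.865751 = 5.995141

Answer: Macaulay duration = 5.9951 years


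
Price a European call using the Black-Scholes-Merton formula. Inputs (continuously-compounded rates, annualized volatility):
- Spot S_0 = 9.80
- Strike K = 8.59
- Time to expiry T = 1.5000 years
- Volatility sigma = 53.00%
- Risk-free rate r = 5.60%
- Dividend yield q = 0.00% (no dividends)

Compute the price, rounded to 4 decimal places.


d1 = (ln(S/K) + (r - q + 0.5*sigma^2) * T) / (sigma * sqrt(T)) = 0.65698496
d2 = d1 - sigma * sqrt(T) = 0.00787018
exp(-rT) = 0.91943126; exp(-qT) = 1.00000000
C = S_0 * exp(-qT) * N(d1) - K * exp(-rT) * N(d2)
N(d1) = 0.74440471; N(d2) = 0.50313971
C = 9.8000 * 1.00000000 * 0.74440471 - 8.5900 * 0.91943126 * 0.50313971 = 3.3214

Answer: Price = 3.3214


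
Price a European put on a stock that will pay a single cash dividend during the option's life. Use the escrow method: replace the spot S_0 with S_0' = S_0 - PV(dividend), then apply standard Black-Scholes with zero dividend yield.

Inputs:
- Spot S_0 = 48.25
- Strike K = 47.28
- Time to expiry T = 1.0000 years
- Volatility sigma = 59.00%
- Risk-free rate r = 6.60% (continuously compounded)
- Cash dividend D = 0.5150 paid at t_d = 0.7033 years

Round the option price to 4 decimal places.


PV(D) = D * exp(-r * t_d) = 0.5150 * 0.95464303 = 0.49164116
S_0' = S_0 - PV(D) = 48.2500 - 0.49164116 = 47.75835884
d1 = (ln(S_0'/K) + (r + sigma^2/2)*T) / (sigma*sqrt(T)) = 0.42392667
d2 = d1 - sigma*sqrt(T) = -0.16607333
exp(-rT) = 0.93613086
N(-d1) = 0.33580965; N(-d2) = 0.56595038
P = K * exp(-rT) * N(-d2) - S_0' * N(-d1) = 47.2800 * 0.93613086 * 0.56595038 - 47.75835884 * 0.33580965 = 9.0114

Answer: Price = 9.0114


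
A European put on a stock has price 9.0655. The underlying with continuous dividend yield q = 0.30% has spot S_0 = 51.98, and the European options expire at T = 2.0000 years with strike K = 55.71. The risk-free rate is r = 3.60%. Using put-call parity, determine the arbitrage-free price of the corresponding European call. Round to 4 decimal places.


Answer: Call price = 8.8947

Derivation:
Put-call parity: C - P = S_0 * exp(-qT) - K * exp(-rT).
S_0 * exp(-qT) = 51.9800 * 0.99401796 = 51.66905377
K * exp(-rT) = 55.7100 * 0.93053090 = 51.83987621
C = P + S*exp(-qT) - K*exp(-rT)
C = 9.0655 + 51.66905377 - 51.83987621 = 8.8947


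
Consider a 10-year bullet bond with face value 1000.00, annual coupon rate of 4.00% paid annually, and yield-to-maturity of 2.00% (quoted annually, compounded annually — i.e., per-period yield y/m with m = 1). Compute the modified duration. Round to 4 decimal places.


Answer: Modified duration = 8.4114

Derivation:
Coupon per period c = face * coupon_rate / m = 40.000000
Periods per year m = 1; per-period yield y/m = 0.020000
Number of cashflows N = 10
Cashflows (t years, CF_t, discount factor 1/(1+y/m)^(m*t), PV):
  t = 1.0000: CF_t = 40.000000, DF = 0.980392, PV = 39.215686
  t = 2.0000: CF_t = 40.000000, DF = 0.961169, PV = 38.446751
  t = 3.0000: CF_t = 40.000000, DF = 0.942322, PV = 37.692893
  t = 4.0000: CF_t = 40.000000, DF = 0.923845, PV = 36.953817
  t = 5.0000: CF_t = 40.000000, DF = 0.905731, PV = 36.229232
  t = 6.0000: CF_t = 40.000000, DF = 0.887971, PV = 35.518855
  t = 7.0000: CF_t = 40.000000, DF = 0.870560, PV = 34.822407
  t = 8.0000: CF_t = 40.000000, DF = 0.853490, PV = 34.139615
  t = 9.0000: CF_t = 40.000000, DF = 0.836755, PV = 33.470211
  t = 10.0000: CF_t = 1040.000000, DF = 0.820348, PV = 853.162232
Price P = sum_t PV_t = 1179.651700
First compute Macaulay numerator sum_t t * PV_t:
  t * PV_t at t = 1.0000: 39.215686
  t * PV_t at t = 2.0000: 76.893502
  t * PV_t at t = 3.0000: 113.078680
  t * PV_t at t = 4.0000: 147.815268
  t * PV_t at t = 5.0000: 181.146162
  t * PV_t at t = 6.0000: 213.113132
  t * PV_t at t = 7.0000: 243.756850
  t * PV_t at t = 8.0000: 273.116919
  t * PV_t at t = 9.0000: 301.231896
  t * PV_t at t = 10.0000: 8531.622319
Macaulay duration D = 10120.990414 / 1179.651700 = 8.579643
Modified duration = D / (1 + y/m) = 8.579643 / (1 + 0.020000) = 8.411415


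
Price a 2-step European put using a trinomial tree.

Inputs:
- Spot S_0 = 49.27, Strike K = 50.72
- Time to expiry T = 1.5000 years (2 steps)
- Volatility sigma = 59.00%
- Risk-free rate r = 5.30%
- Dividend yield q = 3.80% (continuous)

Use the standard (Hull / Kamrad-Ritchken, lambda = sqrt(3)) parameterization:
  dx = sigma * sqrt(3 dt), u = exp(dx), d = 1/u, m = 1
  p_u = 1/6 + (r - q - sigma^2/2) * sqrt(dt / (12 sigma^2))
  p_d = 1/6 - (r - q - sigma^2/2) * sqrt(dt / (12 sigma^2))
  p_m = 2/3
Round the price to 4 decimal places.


Answer: Price = V(0,0) = 11.5572

Derivation:
dt = T/N = 0.750000; dx = sigma*sqrt(3*dt) = 0.885000
u = exp(dx) = 2.422984; d = 1/u = 0.412714
p_u = 0.099273, p_m = 0.666667, p_d = 0.234061
Discount per step: exp(-r*dt) = 0.961030
Stock lattice S(k, j) with j the centered position index:
  k=0: S(0,+0) = 49.2700
  k=1: S(1,-1) = 20.3344; S(1,+0) = 49.2700; S(1,+1) = 119.3804
  k=2: S(2,-2) = 8.3923; S(2,-1) = 20.3344; S(2,+0) = 49.2700; S(2,+1) = 119.3804; S(2,+2) = 289.2569
Terminal payoffs V(N, j) = max(K - S_T, 0):
  V(2,-2) = 42.327694; V(2,-1) = 30.385573; V(2,+0) = 1.450000; V(2,+1) = 0.000000; V(2,+2) = 0.000000
Backward induction: V(k, j) = exp(-r*dt) * [p_u * V(k+1, j+1) + p_m * V(k+1, j) + p_d * V(k+1, j-1)]
  V(1,-1) = exp(-r*dt) * [p_u*1.450000 + p_m*30.385573 + p_d*42.327694] = 29.127122
  V(1,+0) = exp(-r*dt) * [p_u*0.000000 + p_m*1.450000 + p_d*30.385573] = 7.763905
  V(1,+1) = exp(-r*dt) * [p_u*0.000000 + p_m*0.000000 + p_d*1.450000] = 0.326162
  V(0,+0) = exp(-r*dt) * [p_u*0.326162 + p_m*7.763905 + p_d*29.127122] = 11.557181


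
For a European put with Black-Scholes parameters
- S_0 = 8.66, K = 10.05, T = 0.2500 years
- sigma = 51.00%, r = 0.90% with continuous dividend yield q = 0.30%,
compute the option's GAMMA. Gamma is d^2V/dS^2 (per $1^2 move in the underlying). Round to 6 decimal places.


Answer: Gamma = 0.163110

Derivation:
d1 = -0.4503741644; d2 = -0.7053741644
phi(d1) = 0.3604662390; exp(-qT) = 0.9992502812; exp(-rT) = 0.9977525294
Gamma = exp(-qT) * phi(d1) / (S * sigma * sqrt(T)) = 0.9992502812 * 0.3604662390 / (8.6600 * 0.5100 * 0.5000000000) = 0.163110


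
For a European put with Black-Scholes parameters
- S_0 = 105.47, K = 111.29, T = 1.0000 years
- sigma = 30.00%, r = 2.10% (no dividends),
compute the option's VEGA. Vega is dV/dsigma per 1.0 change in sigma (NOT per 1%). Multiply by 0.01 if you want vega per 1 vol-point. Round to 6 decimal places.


d1 = 0.0409571510; d2 = -0.2590428490
phi(d1) = 0.3986078102; exp(-qT) = 1.0000000000; exp(-rT) = 0.9792189646
Vega = S * exp(-qT) * phi(d1) * sqrt(T) = 105.4700 * 1.0000000000 * 0.3986078102 * 1.0000000000 = 42.041166

Answer: Vega = 42.041166


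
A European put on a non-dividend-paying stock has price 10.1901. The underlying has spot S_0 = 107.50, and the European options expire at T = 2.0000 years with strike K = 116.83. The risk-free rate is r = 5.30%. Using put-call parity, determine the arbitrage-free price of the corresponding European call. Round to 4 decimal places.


Answer: Call price = 12.6103

Derivation:
Put-call parity: C - P = S_0 * exp(-qT) - K * exp(-rT).
S_0 * exp(-qT) = 107.5000 * 1.00000000 = 107.50000000
K * exp(-rT) = 116.8300 * 0.89942465 = 105.07978163
C = P + S*exp(-qT) - K*exp(-rT)
C = 10.1901 + 107.50000000 - 105.07978163 = 12.6103


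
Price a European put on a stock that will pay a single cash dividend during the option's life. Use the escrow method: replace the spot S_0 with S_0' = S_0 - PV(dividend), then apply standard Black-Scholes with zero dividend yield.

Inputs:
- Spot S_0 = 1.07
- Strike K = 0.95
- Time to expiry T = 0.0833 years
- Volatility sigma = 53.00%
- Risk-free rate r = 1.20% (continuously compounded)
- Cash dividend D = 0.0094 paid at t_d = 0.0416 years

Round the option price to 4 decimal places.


PV(D) = D * exp(-r * t_d) = 0.0094 * 0.99950092 = 0.00939531
S_0' = S_0 - PV(D) = 1.0700 - 0.00939531 = 1.06060469
d1 = (ln(S_0'/K) + (r + sigma^2/2)*T) / (sigma*sqrt(T)) = 0.80299289
d2 = d1 - sigma*sqrt(T) = 0.65002567
exp(-rT) = 0.99900090
N(-d1) = 0.21098942; N(-d2) = 0.25783782
P = K * exp(-rT) * N(-d2) - S_0' * N(-d1) = 0.9500 * 0.99900090 * 0.25783782 - 1.06060469 * 0.21098942 = 0.0209

Answer: Price = 0.0209


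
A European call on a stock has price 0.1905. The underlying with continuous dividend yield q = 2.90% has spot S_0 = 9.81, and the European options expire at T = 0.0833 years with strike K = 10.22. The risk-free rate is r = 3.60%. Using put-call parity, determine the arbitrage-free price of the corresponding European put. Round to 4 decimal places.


Answer: Put price = 0.5936

Derivation:
Put-call parity: C - P = S_0 * exp(-qT) - K * exp(-rT).
S_0 * exp(-qT) = 9.8100 * 0.99758722 = 9.78633058
K * exp(-rT) = 10.2200 * 0.99700569 = 10.18939817
P = C - S*exp(-qT) + K*exp(-rT)
P = 0.1905 - 9.78633058 + 10.18939817 = 0.5936


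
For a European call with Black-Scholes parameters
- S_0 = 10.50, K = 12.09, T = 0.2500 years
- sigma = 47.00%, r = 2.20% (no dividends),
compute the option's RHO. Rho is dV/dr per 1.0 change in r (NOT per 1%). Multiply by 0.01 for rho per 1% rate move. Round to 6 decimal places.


d1 = -0.4591102445; d2 = -0.6941102445
phi(d1) = 0.3590370683; exp(-qT) = 1.0000000000; exp(-rT) = 0.9945150973
N(d2) = 0.2438065372
Rho = K*T*exp(-rT)*N(d2) = 12.0900 * 0.2500 * 0.9945150973 * 0.2438065372 = 0.732863

Answer: Rho = 0.732863


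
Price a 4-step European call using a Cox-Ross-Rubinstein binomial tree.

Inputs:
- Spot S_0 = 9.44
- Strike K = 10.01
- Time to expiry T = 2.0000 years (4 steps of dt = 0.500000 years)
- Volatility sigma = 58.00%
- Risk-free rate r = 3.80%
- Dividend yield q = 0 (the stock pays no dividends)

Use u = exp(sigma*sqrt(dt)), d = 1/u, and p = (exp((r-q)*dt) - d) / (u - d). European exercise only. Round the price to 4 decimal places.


dt = T/N = 0.500000
u = exp(sigma*sqrt(dt)) = 1.507002; d = 1/u = 0.663569
p = (exp((r-q)*dt) - d) / (u - d) = 0.421625
Discount per step: exp(-r*dt) = 0.981179
Stock lattice S(k, i) with i counting down-moves:
  k=0: S(0,0) = 9.4400
  k=1: S(1,0) = 14.2261; S(1,1) = 6.2641
  k=2: S(2,0) = 21.4387; S(2,1) = 9.4400; S(2,2) = 4.1567
  k=3: S(3,0) = 32.3082; S(3,1) = 14.2261; S(3,2) = 6.2641; S(3,3) = 2.7582
  k=4: S(4,0) = 48.6885; S(4,1) = 21.4387; S(4,2) = 9.4400; S(4,3) = 4.1567; S(4,4) = 1.8303
Terminal payoffs V(N, i) = max(S_T - K, 0):
  V(4,0) = 38.678541; V(4,1) = 11.428746; V(4,2) = 0.000000; V(4,3) = 0.000000; V(4,4) = 0.000000
Backward induction: V(k, i) = exp(-r*dt) * [p * V(k+1, i) + (1-p) * V(k+1, i+1)].
  V(3,0) = exp(-r*dt) * [p*38.678541 + (1-p)*11.428746] = 22.486618
  V(3,1) = exp(-r*dt) * [p*11.428746 + (1-p)*0.000000] = 4.727958
  V(3,2) = exp(-r*dt) * [p*0.000000 + (1-p)*0.000000] = 0.000000
  V(3,3) = exp(-r*dt) * [p*0.000000 + (1-p)*0.000000] = 0.000000
  V(2,0) = exp(-r*dt) * [p*22.486618 + (1-p)*4.727958] = 11.985555
  V(2,1) = exp(-r*dt) * [p*4.727958 + (1-p)*0.000000] = 1.955909
  V(2,2) = exp(-r*dt) * [p*0.000000 + (1-p)*0.000000] = 0.000000
  V(1,0) = exp(-r*dt) * [p*11.985555 + (1-p)*1.955909] = 6.068262
  V(1,1) = exp(-r*dt) * [p*1.955909 + (1-p)*0.000000] = 0.809140
  V(0,0) = exp(-r*dt) * [p*6.068262 + (1-p)*0.809140] = 2.969557

Answer: Price = V(0,0) = 2.9696


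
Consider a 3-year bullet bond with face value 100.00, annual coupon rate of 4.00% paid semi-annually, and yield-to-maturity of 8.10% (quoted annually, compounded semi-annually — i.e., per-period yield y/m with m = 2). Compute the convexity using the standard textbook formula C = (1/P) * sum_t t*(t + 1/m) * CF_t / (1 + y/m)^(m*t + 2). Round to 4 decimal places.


Answer: Convexity = 9.0418

Derivation:
Coupon per period c = face * coupon_rate / m = 2.000000
Periods per year m = 2; per-period yield y/m = 0.040500
Number of cashflows N = 6
Cashflows (t years, CF_t, discount factor 1/(1+y/m)^(m*t), PV):
  t = 0.5000: CF_t = 2.000000, DF = 0.961076, PV = 1.922153
  t = 1.0000: CF_t = 2.000000, DF = 0.923668, PV = 1.847336
  t = 1.5000: CF_t = 2.000000, DF = 0.887715, PV = 1.775431
  t = 2.0000: CF_t = 2.000000, DF = 0.853162, PV = 1.706325
  t = 2.5000: CF_t = 2.000000, DF = 0.819954, PV = 1.639908
  t = 3.0000: CF_t = 102.000000, DF = 0.788039, PV = 80.379938
Price P = sum_t PV_t = 89.271090
Convexity numerator sum_t t*(t + 1/m) * CF_t / (1+y/m)^(m*t + 2):
  t = 0.5000: term = 0.887715
  t = 1.0000: term = 2.559487
  t = 1.5000: term = 4.919725
  t = 2.0000: term = 7.880386
  t = 2.5000: term = 11.360480
  t = 3.0000: term = 779.565829
Convexity = (1/P) * sum = 807.173622 / 89.271090 = 9.041826


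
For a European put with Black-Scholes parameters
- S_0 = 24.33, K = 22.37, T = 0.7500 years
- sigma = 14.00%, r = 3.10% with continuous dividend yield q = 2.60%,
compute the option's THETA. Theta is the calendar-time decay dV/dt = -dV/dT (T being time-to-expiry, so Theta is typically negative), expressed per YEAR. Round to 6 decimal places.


d1 = 0.7842839984; d2 = 0.6630404419
phi(d1) = 0.2933205536; exp(-qT) = 0.9806888952; exp(-rT) = 0.9770181987
Theta = -S*exp(-qT)*phi(d1)*sigma/(2*sqrt(T)) + r*K*exp(-rT)*N(-d2) - q*S*exp(-qT)*N(-d1)
N(-d1) = 0.2164367433; N(-d2) = 0.2536523266; sqrt(T) = 0.8660254038
Term 1 = -24.3300 * 0.9806888952 * 0.2933205536 * 0.1400 / (2 * 0.8660254038) = -0.5656962123
Term 2 = 0.0310 * 22.3700 * 0.9770181987 * 0.2536523266 = 0.1718577737
Term 3 = -0.0260 * 24.3300 * 0.9806888952 * 0.2164367433 = -0.1342696031
Theta = -0.5656962123 + (0.1718577737) + (-0.1342696031) = -0.528108

Answer: Theta = -0.528108


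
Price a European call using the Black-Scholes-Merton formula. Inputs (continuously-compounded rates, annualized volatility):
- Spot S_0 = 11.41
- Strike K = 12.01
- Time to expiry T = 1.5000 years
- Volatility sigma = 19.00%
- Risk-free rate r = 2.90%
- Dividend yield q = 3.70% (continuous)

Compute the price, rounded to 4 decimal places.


Answer: Price = 0.7178

Derivation:
d1 = (ln(S/K) + (r - q + 0.5*sigma^2) * T) / (sigma * sqrt(T)) = -0.15545438
d2 = d1 - sigma * sqrt(T) = -0.38815591
exp(-rT) = 0.95743255; exp(-qT) = 0.94601202
C = S_0 * exp(-qT) * N(d1) - K * exp(-rT) * N(d2)
N(d1) = 0.43823156; N(d2) = 0.34895033
C = 11.4100 * 0.94601202 * 0.43823156 - 12.0100 * 0.95743255 * 0.34895033 = 0.7178


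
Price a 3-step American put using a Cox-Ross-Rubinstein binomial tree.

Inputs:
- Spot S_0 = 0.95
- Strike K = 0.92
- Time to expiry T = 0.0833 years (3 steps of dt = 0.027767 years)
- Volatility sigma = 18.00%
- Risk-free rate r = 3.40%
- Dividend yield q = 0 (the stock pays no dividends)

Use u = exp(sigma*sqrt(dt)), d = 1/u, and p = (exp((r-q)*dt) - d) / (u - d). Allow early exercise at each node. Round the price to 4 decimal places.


Answer: Price = V(0,0) = 0.0061

Derivation:
dt = T/N = 0.027767
u = exp(sigma*sqrt(dt)) = 1.030448; d = 1/u = 0.970451
p = (exp((r-q)*dt) - d) / (u - d) = 0.508245
Discount per step: exp(-r*dt) = 0.999056
Stock lattice S(k, i) with i counting down-moves:
  k=0: S(0,0) = 0.9500
  k=1: S(1,0) = 0.9789; S(1,1) = 0.9219
  k=2: S(2,0) = 1.0087; S(2,1) = 0.9500; S(2,2) = 0.8947
  k=3: S(3,0) = 1.0394; S(3,1) = 0.9789; S(3,2) = 0.9219; S(3,3) = 0.8683
Terminal payoffs V(N, i) = max(K - S_T, 0):
  V(3,0) = 0.000000; V(3,1) = 0.000000; V(3,2) = 0.000000; V(3,3) = 0.051750
Backward induction: V(k, i) = exp(-r*dt) * [p * V(k+1, i) + (1-p) * V(k+1, i+1)]; then take max(V_cont, immediate exercise) for American.
  V(2,0) = exp(-r*dt) * [p*0.000000 + (1-p)*0.000000] = 0.000000; exercise = 0.000000; V(2,0) = max -> 0.000000
  V(2,1) = exp(-r*dt) * [p*0.000000 + (1-p)*0.000000] = 0.000000; exercise = 0.000000; V(2,1) = max -> 0.000000
  V(2,2) = exp(-r*dt) * [p*0.000000 + (1-p)*0.051750] = 0.025424; exercise = 0.025313; V(2,2) = max -> 0.025424
  V(1,0) = exp(-r*dt) * [p*0.000000 + (1-p)*0.000000] = 0.000000; exercise = 0.000000; V(1,0) = max -> 0.000000
  V(1,1) = exp(-r*dt) * [p*0.000000 + (1-p)*0.025424] = 0.012491; exercise = 0.000000; V(1,1) = max -> 0.012491
  V(0,0) = exp(-r*dt) * [p*0.000000 + (1-p)*0.012491] = 0.006137; exercise = 0.000000; V(0,0) = max -> 0.006137


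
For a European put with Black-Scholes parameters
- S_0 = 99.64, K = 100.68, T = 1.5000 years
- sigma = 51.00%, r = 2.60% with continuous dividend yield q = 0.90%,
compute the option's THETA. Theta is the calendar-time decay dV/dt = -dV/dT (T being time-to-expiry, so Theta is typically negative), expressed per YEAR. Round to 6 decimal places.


d1 = 0.3365110932; d2 = -0.2881087912
phi(d1) = 0.3769817915; exp(-qT) = 0.9865907163; exp(-rT) = 0.9617507091
Theta = -S*exp(-qT)*phi(d1)*sigma/(2*sqrt(T)) + r*K*exp(-rT)*N(-d2) - q*S*exp(-qT)*N(-d1)
N(-d1) = 0.3682427439; N(-d2) = 0.6133682683; sqrt(T) = 1.2247448714
Term 1 = -99.6400 * 0.9865907163 * 0.3769817915 * 0.5100 / (2 * 1.2247448714) = -7.7158836153
Term 2 = 0.0260 * 100.6800 * 0.9617507091 * 0.6133682683 = 1.5441887164
Term 3 = -0.0090 * 99.6400 * 0.9865907163 * 0.3682427439 = -0.3257972774
Theta = -7.7158836153 + (1.5441887164) + (-0.3257972774) = -6.497492

Answer: Theta = -6.497492


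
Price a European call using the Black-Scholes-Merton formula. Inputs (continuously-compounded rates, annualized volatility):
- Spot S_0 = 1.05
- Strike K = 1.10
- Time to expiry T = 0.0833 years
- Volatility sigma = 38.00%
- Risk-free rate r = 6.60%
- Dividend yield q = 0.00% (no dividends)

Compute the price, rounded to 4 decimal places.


Answer: Price = 0.0281

Derivation:
d1 = (ln(S/K) + (r - q + 0.5*sigma^2) * T) / (sigma * sqrt(T)) = -0.31919836
d2 = d1 - sigma * sqrt(T) = -0.42887297
exp(-rT) = 0.99451729; exp(-qT) = 1.00000000
C = S_0 * exp(-qT) * N(d1) - K * exp(-rT) * N(d2)
N(d1) = 0.37478805; N(d2) = 0.33400784
C = 1.0500 * 1.00000000 * 0.37478805 - 1.1000 * 0.99451729 * 0.33400784 = 0.0281


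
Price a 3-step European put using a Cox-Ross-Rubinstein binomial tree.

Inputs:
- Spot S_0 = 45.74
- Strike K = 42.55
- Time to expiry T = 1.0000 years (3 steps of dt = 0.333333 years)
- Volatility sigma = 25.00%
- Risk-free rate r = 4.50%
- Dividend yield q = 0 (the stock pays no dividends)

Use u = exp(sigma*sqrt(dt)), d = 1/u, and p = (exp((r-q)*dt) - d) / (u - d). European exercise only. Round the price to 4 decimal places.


Answer: Price = V(0,0) = 2.4203

Derivation:
dt = T/N = 0.333333
u = exp(sigma*sqrt(dt)) = 1.155274; d = 1/u = 0.865596
p = (exp((r-q)*dt) - d) / (u - d) = 0.516150
Discount per step: exp(-r*dt) = 0.985112
Stock lattice S(k, i) with i counting down-moves:
  k=0: S(0,0) = 45.7400
  k=1: S(1,0) = 52.8422; S(1,1) = 39.5923
  k=2: S(2,0) = 61.0473; S(2,1) = 45.7400; S(2,2) = 34.2709
  k=3: S(3,0) = 70.5263; S(3,1) = 52.8422; S(3,2) = 39.5923; S(3,3) = 29.6648
Terminal payoffs V(N, i) = max(K - S_T, 0):
  V(3,0) = 0.000000; V(3,1) = 0.000000; V(3,2) = 2.957662; V(3,3) = 12.885220
Backward induction: V(k, i) = exp(-r*dt) * [p * V(k+1, i) + (1-p) * V(k+1, i+1)].
  V(2,0) = exp(-r*dt) * [p*0.000000 + (1-p)*0.000000] = 0.000000
  V(2,1) = exp(-r*dt) * [p*0.000000 + (1-p)*2.957662] = 1.409759
  V(2,2) = exp(-r*dt) * [p*2.957662 + (1-p)*12.885220] = 7.645563
  V(1,0) = exp(-r*dt) * [p*0.000000 + (1-p)*1.409759] = 0.671957
  V(1,1) = exp(-r*dt) * [p*1.409759 + (1-p)*7.645563] = 4.361044
  V(0,0) = exp(-r*dt) * [p*0.671957 + (1-p)*4.361044] = 2.420343


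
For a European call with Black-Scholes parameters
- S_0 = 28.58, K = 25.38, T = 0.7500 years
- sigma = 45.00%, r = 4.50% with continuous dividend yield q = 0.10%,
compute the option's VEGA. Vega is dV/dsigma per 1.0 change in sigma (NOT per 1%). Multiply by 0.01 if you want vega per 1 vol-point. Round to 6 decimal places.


d1 = 0.5842353898; d2 = 0.1945239581
phi(d1) = 0.3363496522; exp(-qT) = 0.9992502812; exp(-rT) = 0.9668131777
Vega = S * exp(-qT) * phi(d1) * sqrt(T) = 28.5800 * 0.9992502812 * 0.3363496522 * 0.8660254038 = 8.318751

Answer: Vega = 8.318751


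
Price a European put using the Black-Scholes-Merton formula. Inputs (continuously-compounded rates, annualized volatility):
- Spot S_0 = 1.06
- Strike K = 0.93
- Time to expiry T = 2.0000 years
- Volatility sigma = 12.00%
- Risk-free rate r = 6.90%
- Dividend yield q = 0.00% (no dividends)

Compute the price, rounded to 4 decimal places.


Answer: Price = 0.0038

Derivation:
d1 = (ln(S/K) + (r - q + 0.5*sigma^2) * T) / (sigma * sqrt(T)) = 1.66900535
d2 = d1 - sigma * sqrt(T) = 1.49929973
exp(-rT) = 0.87109869; exp(-qT) = 1.00000000
P = K * exp(-rT) * N(-d2) - S_0 * exp(-qT) * N(-d1)
N(-d1) = 0.04755816; N(-d2) = 0.06689795
P = 0.9300 * 0.87109869 * 0.06689795 - 1.0600 * 1.00000000 * 0.04755816 = 0.0038


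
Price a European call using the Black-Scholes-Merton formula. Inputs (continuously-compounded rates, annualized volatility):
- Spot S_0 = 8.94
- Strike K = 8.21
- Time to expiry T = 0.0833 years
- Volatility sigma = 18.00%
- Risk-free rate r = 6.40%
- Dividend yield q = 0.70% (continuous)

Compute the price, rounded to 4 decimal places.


d1 = (ln(S/K) + (r - q + 0.5*sigma^2) * T) / (sigma * sqrt(T)) = 1.75704021
d2 = d1 - sigma * sqrt(T) = 1.70508908
exp(-rT) = 0.99468299; exp(-qT) = 0.99941707
C = S_0 * exp(-qT) * N(d1) - K * exp(-rT) * N(d2)
N(d1) = 0.96054452; N(d2) = 0.95591109
C = 8.9400 * 0.99941707 * 0.96054452 - 8.2100 * 0.99468299 * 0.95591109 = 0.7760

Answer: Price = 0.7760


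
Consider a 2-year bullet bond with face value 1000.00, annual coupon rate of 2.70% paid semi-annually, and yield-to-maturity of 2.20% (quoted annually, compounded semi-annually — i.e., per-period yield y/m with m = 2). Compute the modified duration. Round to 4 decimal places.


Coupon per period c = face * coupon_rate / m = 13.500000
Periods per year m = 2; per-period yield y/m = 0.011000
Number of cashflows N = 4
Cashflows (t years, CF_t, discount factor 1/(1+y/m)^(m*t), PV):
  t = 0.5000: CF_t = 13.500000, DF = 0.989120, PV = 13.353116
  t = 1.0000: CF_t = 13.500000, DF = 0.978358, PV = 13.207830
  t = 1.5000: CF_t = 13.500000, DF = 0.967713, PV = 13.064124
  t = 2.0000: CF_t = 1013.500000, DF = 0.957184, PV = 970.105866
Price P = sum_t PV_t = 1009.730936
First compute Macaulay numerator sum_t t * PV_t:
  t * PV_t at t = 0.5000: 6.676558
  t * PV_t at t = 1.0000: 13.207830
  t * PV_t at t = 1.5000: 19.596186
  t * PV_t at t = 2.0000: 1940.211732
Macaulay duration D = 1979.692306 / 1009.730936 = 1.960614
Modified duration = D / (1 + y/m) = 1.960614 / (1 + 0.011000) = 1.939282

Answer: Modified duration = 1.9393
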